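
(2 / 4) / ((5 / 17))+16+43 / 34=1612 / 85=18.96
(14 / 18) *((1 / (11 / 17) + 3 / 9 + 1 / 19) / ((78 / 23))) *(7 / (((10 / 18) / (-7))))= -9553579 / 244530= -39.07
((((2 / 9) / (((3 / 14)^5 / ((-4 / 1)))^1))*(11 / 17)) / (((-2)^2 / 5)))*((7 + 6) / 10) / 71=-76908832 / 2639709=-29.14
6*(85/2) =255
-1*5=-5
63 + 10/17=1081/17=63.59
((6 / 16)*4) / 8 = 3 / 16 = 0.19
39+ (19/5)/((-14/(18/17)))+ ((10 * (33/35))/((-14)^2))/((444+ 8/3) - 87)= 2435669643/62916490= 38.71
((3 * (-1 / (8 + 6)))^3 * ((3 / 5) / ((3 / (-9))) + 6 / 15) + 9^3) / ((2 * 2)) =1428867 / 7840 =182.25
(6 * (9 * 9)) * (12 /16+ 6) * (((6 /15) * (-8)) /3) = -17496 /5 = -3499.20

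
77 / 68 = 1.13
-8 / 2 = -4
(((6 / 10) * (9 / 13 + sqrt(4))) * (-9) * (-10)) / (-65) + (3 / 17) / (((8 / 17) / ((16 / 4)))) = -249 / 338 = -0.74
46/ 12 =23/ 6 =3.83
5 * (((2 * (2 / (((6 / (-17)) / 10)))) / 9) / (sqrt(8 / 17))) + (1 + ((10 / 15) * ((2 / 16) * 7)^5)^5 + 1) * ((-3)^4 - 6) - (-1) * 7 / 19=273845978685901554932355133 / 1816930504284095995969536 - 425 * sqrt(34) / 27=58.94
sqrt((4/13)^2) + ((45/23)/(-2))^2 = 34789/27508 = 1.26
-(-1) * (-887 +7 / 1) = -880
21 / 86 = 0.24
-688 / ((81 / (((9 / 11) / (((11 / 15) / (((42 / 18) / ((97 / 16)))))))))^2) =-215756800 / 11158330689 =-0.02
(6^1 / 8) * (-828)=-621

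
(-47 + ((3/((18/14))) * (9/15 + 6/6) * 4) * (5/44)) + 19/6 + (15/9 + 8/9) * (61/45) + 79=40.33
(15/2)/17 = 15/34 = 0.44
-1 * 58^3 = -195112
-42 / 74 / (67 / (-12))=252 / 2479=0.10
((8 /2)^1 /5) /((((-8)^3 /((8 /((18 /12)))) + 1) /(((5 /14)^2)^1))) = -1 /931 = -0.00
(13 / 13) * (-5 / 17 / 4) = -5 / 68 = -0.07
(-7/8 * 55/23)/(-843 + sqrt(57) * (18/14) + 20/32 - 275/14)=21560 * sqrt(57)/5954411327 + 43365245/17863233981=0.00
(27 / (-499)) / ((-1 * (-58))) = -0.00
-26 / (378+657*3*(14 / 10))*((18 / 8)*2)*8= -520 / 1743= -0.30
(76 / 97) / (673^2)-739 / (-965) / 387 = 32495692087 / 16407414170415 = 0.00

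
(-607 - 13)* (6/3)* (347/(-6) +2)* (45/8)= 778875/2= 389437.50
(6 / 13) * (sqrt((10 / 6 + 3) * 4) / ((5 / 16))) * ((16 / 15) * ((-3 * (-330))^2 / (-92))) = -3345408 * sqrt(42) / 299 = -72510.78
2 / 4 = 1 / 2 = 0.50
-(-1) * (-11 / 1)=-11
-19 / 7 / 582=-19 / 4074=-0.00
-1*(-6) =6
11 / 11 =1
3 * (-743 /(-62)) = 2229 /62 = 35.95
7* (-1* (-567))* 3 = 11907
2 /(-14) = -1 /7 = -0.14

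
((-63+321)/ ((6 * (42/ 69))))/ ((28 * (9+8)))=0.15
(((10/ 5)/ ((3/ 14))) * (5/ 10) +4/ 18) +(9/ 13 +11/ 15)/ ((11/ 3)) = 33962/ 6435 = 5.28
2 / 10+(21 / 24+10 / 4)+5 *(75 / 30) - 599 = -23317 / 40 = -582.92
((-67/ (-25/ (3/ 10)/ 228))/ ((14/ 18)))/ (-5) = -206226/ 4375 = -47.14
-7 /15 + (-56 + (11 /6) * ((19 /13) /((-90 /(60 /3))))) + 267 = 209.94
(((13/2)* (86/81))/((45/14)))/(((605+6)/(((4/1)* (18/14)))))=0.02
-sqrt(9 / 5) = -3*sqrt(5) / 5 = -1.34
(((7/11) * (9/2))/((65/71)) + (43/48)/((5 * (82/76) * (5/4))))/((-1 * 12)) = -1433863/5276700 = -0.27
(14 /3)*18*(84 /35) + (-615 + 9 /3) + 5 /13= -26651 /65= -410.02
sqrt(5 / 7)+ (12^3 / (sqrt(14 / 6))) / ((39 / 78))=sqrt(35) / 7+ 3456* sqrt(21) / 7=2263.33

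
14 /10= 7 /5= 1.40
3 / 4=0.75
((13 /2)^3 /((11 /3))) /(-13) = -507 /88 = -5.76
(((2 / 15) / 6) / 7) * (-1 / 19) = -1 / 5985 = -0.00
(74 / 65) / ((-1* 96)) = -37 / 3120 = -0.01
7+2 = 9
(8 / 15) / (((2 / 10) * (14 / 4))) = 16 / 21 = 0.76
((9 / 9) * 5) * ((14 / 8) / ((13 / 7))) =245 / 52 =4.71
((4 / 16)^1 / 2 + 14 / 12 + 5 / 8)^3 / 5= 12167 / 8640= 1.41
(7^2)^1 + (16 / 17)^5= 49.74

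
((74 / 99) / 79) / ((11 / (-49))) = -3626 / 86031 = -0.04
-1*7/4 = -7/4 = -1.75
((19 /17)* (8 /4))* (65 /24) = 1235 /204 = 6.05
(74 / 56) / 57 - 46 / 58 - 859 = -39793591 / 46284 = -859.77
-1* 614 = -614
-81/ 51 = -27/ 17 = -1.59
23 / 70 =0.33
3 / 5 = 0.60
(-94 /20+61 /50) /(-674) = 87 /16850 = 0.01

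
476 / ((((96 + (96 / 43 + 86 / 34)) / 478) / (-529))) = -87984850072 / 73657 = -1194521.23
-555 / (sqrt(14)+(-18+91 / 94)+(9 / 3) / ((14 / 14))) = 53.93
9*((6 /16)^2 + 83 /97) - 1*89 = -496847 /6208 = -80.03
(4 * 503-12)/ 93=2000/ 93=21.51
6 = 6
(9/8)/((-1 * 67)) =-9/536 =-0.02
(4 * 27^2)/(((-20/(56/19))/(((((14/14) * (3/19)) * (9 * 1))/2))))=-551124/1805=-305.33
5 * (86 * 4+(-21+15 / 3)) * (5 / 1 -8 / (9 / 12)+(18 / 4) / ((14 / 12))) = -62320 / 21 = -2967.62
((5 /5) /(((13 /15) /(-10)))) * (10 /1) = -1500 /13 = -115.38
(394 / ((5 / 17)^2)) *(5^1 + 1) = 683196 / 25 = 27327.84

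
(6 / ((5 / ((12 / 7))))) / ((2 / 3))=108 / 35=3.09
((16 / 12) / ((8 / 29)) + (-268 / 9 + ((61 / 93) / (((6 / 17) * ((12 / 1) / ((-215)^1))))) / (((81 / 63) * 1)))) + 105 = 3263783 / 60264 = 54.16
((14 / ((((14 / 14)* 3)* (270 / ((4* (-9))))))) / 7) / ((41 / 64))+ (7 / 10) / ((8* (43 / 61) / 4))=113531 / 317340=0.36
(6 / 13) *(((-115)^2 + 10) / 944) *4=39705 / 1534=25.88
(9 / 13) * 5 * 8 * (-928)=-334080 / 13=-25698.46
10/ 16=5/ 8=0.62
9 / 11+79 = 878 / 11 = 79.82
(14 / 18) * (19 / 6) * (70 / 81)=4655 / 2187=2.13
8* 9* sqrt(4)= 144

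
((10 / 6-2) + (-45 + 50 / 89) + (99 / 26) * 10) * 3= -23237 / 1157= -20.08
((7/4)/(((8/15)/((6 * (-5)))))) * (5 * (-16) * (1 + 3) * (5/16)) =39375/4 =9843.75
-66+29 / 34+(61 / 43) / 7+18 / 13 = -63.56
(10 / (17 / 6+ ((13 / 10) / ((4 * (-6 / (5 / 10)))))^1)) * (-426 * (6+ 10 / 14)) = -32035200 / 3143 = -10192.55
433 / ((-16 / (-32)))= 866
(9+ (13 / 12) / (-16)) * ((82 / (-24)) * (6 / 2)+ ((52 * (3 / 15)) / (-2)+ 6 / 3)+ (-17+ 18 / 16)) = -261.94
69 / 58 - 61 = -3469 / 58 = -59.81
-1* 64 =-64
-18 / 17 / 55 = -18 / 935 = -0.02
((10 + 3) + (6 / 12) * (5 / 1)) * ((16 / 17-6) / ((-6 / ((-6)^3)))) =-47988 / 17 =-2822.82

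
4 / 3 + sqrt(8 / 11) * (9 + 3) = 4 / 3 + 24 * sqrt(22) / 11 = 11.57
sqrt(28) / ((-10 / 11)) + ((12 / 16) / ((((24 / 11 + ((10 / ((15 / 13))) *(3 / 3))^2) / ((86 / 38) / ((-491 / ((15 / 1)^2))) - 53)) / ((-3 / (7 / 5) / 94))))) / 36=2227995 / 6710237752 - 11 *sqrt(7) / 5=-5.82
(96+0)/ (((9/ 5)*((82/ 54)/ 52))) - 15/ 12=299315/ 164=1825.09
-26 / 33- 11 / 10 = -623 / 330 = -1.89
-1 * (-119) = 119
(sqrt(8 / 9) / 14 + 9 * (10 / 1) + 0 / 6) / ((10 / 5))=sqrt(2) / 42 + 45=45.03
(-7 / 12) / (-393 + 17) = 7 / 4512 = 0.00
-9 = -9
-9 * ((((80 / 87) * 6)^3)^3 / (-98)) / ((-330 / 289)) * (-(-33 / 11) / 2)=-571464.77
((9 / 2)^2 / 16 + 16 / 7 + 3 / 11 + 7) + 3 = 68125 / 4928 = 13.82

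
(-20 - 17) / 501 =-37 / 501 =-0.07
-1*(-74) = 74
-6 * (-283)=1698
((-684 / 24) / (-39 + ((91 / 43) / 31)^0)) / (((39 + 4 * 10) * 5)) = 3 / 1580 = 0.00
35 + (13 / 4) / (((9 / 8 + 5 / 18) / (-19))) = -911 / 101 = -9.02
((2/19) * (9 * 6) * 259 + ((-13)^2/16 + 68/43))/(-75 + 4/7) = -135824367/6810512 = -19.94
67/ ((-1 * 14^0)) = -67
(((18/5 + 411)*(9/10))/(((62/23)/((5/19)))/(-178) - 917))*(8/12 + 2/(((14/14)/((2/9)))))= -4243431/9386084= -0.45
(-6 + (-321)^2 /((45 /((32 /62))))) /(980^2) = 91127 /74431000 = 0.00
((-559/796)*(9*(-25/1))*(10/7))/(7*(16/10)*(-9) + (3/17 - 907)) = -53454375/238615328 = -0.22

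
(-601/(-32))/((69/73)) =43873/2208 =19.87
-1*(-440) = 440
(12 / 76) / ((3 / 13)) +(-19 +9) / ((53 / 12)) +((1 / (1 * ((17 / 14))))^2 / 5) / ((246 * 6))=-848279812 / 536937435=-1.58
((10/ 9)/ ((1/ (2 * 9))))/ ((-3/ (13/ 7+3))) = -680/ 21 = -32.38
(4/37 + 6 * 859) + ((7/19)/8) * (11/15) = 434803409/84360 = 5154.14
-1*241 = -241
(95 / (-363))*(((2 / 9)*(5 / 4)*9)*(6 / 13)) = -475 / 1573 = -0.30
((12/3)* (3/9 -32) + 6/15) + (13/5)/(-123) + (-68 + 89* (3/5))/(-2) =-9757/82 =-118.99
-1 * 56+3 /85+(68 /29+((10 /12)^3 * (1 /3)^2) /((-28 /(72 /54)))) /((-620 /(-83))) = -694430499451 /12478263840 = -55.65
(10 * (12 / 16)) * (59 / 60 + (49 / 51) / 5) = 1199 / 136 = 8.82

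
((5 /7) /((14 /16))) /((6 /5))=100 /147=0.68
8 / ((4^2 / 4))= 2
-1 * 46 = -46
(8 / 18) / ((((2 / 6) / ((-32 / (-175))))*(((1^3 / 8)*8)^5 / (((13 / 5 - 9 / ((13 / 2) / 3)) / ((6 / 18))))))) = -12928 / 11375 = -1.14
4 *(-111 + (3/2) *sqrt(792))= -444 + 36 *sqrt(22)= -275.15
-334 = -334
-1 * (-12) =12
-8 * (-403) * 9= 29016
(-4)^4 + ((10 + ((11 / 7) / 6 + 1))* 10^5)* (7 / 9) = 23656912 / 27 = 876181.93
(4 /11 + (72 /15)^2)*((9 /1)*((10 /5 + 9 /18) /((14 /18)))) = 260658 /385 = 677.03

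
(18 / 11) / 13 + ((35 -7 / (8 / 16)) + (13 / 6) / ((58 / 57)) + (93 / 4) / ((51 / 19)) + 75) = 7537538 / 70499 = 106.92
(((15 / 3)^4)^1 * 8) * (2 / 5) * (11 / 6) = 11000 / 3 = 3666.67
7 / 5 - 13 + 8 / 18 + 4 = -322 / 45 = -7.16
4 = 4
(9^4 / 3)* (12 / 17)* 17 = 26244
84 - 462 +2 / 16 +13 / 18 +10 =-26435 / 72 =-367.15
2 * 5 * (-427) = -4270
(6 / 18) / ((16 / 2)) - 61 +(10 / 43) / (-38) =-1195391 / 19608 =-60.96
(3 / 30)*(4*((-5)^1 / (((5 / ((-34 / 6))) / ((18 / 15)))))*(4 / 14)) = 136 / 175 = 0.78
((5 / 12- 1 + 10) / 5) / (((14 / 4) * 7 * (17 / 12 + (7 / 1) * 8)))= 226 / 168805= 0.00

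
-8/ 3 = -2.67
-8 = -8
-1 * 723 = -723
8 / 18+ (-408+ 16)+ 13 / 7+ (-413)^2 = 10721296 / 63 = 170179.30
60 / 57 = 20 / 19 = 1.05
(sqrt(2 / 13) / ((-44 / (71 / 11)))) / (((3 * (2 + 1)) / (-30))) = 355 * sqrt(26) / 9438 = 0.19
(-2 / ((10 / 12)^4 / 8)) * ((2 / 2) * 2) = -41472 / 625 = -66.36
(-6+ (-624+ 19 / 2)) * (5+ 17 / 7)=-32266 / 7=-4609.43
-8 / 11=-0.73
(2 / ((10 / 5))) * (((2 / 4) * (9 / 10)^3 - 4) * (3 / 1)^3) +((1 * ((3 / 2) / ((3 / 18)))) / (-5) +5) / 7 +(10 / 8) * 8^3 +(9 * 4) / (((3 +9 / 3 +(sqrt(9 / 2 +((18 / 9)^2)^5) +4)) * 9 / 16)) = 704 * sqrt(34) / 1857 +14080760117 / 25998000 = 543.82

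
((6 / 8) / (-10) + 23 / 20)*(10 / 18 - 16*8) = -137.00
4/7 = 0.57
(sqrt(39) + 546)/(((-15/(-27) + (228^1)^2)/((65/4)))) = 585* sqrt(39)/1871444 + 159705/935722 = 0.17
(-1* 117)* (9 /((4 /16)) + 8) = -5148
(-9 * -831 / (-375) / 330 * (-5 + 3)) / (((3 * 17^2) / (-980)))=-54292 / 397375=-0.14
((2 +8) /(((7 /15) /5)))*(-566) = -60642.86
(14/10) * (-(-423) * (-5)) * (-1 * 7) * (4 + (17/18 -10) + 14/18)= -177331/2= -88665.50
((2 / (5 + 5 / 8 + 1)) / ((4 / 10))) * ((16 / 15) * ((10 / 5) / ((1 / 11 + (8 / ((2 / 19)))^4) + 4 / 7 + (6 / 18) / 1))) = 9856 / 204226566479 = 0.00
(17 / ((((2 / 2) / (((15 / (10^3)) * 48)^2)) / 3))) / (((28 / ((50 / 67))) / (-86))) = -710532 / 11725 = -60.60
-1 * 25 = -25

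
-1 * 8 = -8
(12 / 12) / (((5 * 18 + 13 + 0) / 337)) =337 / 103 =3.27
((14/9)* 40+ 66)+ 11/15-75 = 2428/45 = 53.96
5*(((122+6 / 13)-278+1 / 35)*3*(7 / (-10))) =212271 / 130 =1632.85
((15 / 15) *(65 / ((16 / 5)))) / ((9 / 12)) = 27.08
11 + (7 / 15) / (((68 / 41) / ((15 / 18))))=11.23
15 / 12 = 5 / 4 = 1.25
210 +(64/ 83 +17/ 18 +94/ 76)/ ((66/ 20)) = 210.89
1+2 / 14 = 8 / 7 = 1.14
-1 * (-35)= 35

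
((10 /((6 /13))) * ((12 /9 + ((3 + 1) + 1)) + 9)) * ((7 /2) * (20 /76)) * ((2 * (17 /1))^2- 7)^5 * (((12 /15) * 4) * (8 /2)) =149031077236519383360 /19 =7843740907185230703.16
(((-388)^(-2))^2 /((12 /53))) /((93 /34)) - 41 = -518495460022907 /12646230732288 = -41.00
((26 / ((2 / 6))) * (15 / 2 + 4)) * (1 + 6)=6279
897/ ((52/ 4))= 69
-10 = -10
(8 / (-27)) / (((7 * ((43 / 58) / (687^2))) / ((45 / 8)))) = -45623670 / 301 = -151573.65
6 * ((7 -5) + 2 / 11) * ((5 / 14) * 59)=21240 / 77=275.84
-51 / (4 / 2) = -51 / 2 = -25.50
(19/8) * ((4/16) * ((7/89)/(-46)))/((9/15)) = -665/393024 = -0.00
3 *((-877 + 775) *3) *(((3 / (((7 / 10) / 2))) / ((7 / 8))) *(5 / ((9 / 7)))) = -244800 / 7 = -34971.43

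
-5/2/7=-5/14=-0.36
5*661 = 3305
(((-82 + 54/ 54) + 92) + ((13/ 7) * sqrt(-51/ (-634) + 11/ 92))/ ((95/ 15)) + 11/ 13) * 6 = 117 * sqrt(42528403)/ 969703 + 924/ 13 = 71.86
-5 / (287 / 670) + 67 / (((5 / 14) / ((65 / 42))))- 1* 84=167603 / 861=194.66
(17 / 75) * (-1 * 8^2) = -1088 / 75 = -14.51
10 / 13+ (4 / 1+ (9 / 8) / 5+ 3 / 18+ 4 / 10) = 1735 / 312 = 5.56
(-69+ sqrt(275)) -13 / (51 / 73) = -4468 / 51+ 5 * sqrt(11) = -71.02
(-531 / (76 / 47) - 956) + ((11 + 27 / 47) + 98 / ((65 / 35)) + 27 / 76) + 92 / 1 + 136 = -23024887 / 23218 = -991.68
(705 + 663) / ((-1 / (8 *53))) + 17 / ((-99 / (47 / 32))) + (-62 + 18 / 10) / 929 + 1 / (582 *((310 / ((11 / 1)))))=-5133180151425257 / 8849817504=-580032.32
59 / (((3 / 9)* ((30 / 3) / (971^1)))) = 171867 / 10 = 17186.70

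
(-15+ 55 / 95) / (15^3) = -274 / 64125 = -0.00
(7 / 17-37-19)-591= -10992 / 17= -646.59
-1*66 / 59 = -66 / 59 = -1.12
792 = 792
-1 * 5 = -5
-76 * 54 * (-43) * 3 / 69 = 176472 / 23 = 7672.70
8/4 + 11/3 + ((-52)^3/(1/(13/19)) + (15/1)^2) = -5470564/57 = -95974.81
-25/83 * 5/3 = -125/249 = -0.50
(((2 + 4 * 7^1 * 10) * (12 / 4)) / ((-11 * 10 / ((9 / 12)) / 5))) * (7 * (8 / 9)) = -1974 / 11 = -179.45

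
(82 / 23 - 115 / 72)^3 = 7.62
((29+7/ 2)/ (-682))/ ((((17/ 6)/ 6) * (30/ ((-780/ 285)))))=0.01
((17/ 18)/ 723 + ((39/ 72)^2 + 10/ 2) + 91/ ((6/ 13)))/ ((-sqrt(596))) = -84314635 *sqrt(149)/ 124101504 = -8.29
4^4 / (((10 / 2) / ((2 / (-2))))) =-256 / 5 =-51.20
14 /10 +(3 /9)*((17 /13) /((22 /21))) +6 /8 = 7339 /2860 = 2.57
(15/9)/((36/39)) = 65/36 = 1.81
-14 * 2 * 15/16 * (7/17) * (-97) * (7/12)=166355/272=611.60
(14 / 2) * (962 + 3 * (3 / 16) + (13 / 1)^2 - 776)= 39823 / 16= 2488.94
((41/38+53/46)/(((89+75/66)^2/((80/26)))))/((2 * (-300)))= -2420/1718410293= -0.00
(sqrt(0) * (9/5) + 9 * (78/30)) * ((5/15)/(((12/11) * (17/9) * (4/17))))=1287/80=16.09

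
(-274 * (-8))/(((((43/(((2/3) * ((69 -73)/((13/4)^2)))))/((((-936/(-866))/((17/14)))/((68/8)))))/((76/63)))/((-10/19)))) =179568640/209854749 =0.86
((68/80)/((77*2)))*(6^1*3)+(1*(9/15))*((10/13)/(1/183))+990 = 21512709/20020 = 1074.56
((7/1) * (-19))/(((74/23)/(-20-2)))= 33649/37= 909.43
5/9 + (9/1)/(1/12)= 977/9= 108.56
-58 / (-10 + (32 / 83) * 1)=2407 / 399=6.03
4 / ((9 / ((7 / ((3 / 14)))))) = 392 / 27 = 14.52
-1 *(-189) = 189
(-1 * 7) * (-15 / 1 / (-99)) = -35 / 33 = -1.06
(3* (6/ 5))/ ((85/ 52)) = 936/ 425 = 2.20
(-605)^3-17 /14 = -3100231767 /14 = -221445126.21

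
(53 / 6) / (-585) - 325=-1140803 / 3510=-325.02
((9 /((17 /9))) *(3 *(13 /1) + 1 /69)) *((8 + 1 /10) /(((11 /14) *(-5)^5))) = -41211828 /67203125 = -0.61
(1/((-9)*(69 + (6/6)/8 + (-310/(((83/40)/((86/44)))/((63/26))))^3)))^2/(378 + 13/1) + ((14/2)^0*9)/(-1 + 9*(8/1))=6398943615683498728304720041473373329409642242695/50480555190392045523192575005249260707709946982889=0.13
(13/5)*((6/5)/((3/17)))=442/25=17.68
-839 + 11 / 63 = -52846 / 63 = -838.83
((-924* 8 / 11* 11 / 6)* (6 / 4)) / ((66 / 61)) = -1708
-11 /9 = -1.22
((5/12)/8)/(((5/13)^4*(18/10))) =28561/21600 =1.32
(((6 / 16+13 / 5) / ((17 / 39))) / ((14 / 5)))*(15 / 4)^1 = 585 / 64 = 9.14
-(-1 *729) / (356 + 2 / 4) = 1458 / 713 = 2.04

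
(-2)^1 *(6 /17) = -12 /17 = -0.71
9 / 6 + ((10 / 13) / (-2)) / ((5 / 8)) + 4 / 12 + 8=719 / 78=9.22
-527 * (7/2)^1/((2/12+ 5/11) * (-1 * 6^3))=40579/2952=13.75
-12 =-12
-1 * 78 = -78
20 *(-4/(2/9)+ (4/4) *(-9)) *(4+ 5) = -4860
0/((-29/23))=0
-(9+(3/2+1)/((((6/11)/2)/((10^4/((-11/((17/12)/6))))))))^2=-2796505924/729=-3836084.94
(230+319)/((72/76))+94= 1347/2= 673.50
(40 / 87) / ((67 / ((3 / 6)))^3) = 5 / 26166381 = 0.00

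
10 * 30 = 300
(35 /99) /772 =35 /76428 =0.00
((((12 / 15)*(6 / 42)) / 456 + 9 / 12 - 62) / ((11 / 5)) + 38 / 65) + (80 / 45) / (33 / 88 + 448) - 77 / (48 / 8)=-492242816827 / 12279807540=-40.09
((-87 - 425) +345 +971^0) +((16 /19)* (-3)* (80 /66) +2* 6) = -32826 /209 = -157.06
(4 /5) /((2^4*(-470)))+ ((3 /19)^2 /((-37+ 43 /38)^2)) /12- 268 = -99576457327 /371553800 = -268.00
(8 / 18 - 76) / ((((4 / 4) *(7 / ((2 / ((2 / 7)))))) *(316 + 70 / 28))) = -1360 / 5733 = -0.24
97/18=5.39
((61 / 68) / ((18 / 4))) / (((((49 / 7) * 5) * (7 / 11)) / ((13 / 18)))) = 8723 / 1349460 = 0.01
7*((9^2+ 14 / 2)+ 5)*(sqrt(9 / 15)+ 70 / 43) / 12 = 217*sqrt(15) / 20+ 7595 / 86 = 130.34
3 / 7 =0.43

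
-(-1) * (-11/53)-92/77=-5723/4081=-1.40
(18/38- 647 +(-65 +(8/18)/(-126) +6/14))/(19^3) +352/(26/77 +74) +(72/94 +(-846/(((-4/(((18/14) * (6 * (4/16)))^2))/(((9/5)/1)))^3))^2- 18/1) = 375295851407410132584413975747826563179/23852261445716712730853376000000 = 15734183.20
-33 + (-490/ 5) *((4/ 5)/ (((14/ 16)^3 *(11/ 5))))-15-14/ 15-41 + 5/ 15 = -54976/ 385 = -142.79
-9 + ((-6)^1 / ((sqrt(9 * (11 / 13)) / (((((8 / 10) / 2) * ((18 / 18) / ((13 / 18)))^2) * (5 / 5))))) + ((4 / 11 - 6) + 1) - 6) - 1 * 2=-238 / 11 - 1296 * sqrt(143) / 9295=-23.30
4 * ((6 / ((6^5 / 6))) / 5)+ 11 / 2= 743 / 135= 5.50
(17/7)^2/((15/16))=4624/735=6.29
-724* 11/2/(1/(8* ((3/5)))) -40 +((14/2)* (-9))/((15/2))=-19162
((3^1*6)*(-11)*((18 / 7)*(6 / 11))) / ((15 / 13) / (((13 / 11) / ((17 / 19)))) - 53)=3121092 / 585823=5.33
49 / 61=0.80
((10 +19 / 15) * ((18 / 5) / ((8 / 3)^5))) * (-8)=-2.41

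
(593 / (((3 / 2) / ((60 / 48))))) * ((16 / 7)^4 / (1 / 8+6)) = 2202.19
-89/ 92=-0.97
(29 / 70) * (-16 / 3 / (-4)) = 58 / 105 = 0.55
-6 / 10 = -0.60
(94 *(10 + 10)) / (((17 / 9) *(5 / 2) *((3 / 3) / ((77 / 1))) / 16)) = 8338176 / 17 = 490480.94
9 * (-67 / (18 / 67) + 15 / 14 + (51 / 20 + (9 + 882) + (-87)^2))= 10349933 / 140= 73928.09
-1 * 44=-44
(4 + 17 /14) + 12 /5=533 /70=7.61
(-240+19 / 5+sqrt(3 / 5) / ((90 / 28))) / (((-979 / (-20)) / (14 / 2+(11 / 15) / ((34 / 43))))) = -9549566 / 249645+113204*sqrt(15) / 11234025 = -38.21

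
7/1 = 7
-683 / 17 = -40.18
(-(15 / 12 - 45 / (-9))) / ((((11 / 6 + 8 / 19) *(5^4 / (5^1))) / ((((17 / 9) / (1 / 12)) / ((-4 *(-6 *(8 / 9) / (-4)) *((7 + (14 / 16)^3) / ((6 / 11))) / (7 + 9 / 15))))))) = 277248 / 5441975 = 0.05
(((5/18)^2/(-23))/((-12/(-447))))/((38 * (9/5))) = -18625/10194336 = -0.00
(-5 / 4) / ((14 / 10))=-25 / 28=-0.89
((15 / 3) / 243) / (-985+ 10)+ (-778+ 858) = 3790799 / 47385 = 80.00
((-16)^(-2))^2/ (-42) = -0.00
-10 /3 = -3.33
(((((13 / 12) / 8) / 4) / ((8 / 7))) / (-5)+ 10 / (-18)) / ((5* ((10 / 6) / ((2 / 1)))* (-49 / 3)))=25873 / 3136000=0.01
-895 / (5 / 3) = -537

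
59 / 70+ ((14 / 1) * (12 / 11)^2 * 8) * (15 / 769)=22424291 / 6513430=3.44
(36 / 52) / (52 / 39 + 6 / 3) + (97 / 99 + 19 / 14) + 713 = 32231708 / 45045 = 715.54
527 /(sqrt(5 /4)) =1054* sqrt(5) /5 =471.36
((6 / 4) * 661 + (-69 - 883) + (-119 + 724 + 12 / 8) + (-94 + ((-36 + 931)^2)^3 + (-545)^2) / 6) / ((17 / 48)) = 241868481212795968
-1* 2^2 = -4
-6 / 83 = -0.07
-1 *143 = -143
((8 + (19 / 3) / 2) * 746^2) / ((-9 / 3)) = -18643286 / 9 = -2071476.22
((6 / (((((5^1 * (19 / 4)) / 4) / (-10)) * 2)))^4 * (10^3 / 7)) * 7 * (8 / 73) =679477248000 / 9513433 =71422.93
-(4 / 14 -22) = 152 / 7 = 21.71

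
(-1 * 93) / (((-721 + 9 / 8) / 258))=33.33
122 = 122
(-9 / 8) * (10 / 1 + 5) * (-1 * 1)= 135 / 8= 16.88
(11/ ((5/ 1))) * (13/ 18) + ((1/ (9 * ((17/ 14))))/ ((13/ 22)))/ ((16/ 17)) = 4103/ 2340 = 1.75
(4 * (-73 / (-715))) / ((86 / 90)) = 2628 / 6149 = 0.43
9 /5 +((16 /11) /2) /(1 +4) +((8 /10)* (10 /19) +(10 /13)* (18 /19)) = 42049 /13585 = 3.10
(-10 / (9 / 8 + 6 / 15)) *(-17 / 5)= 1360 / 61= 22.30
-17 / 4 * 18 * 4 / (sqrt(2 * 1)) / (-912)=51 * sqrt(2) / 304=0.24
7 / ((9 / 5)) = 3.89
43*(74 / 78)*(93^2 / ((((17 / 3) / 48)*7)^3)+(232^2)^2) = 118184306091.41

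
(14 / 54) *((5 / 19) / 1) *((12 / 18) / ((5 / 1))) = 14 / 1539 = 0.01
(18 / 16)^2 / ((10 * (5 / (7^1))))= 567 / 3200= 0.18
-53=-53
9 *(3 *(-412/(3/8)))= -29664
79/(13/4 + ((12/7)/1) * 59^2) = 2212/167179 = 0.01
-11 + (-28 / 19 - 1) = -256 / 19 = -13.47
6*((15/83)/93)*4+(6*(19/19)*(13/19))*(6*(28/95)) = 7.31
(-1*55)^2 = 3025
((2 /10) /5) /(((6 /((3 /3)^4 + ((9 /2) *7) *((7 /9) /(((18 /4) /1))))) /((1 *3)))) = 29 /225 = 0.13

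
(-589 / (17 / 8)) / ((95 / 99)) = -24552 / 85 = -288.85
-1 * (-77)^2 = -5929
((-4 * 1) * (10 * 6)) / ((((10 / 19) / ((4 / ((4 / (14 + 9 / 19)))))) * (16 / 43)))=-35475 / 2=-17737.50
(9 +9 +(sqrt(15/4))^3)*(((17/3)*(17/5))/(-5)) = -1734/25-289*sqrt(15)/40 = -97.34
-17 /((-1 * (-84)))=-17 /84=-0.20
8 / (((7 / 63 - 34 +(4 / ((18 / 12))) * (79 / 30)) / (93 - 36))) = -6840 / 403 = -16.97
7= 7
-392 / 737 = -0.53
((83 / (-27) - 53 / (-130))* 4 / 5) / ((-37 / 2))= 37436 / 324675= 0.12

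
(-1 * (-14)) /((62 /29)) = 203 /31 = 6.55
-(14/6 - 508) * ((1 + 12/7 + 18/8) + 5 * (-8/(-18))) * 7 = 2747287/108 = 25437.84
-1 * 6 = -6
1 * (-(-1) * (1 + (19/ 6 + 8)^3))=300979/ 216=1393.42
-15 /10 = -3 /2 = -1.50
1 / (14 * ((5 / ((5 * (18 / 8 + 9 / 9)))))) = 13 / 56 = 0.23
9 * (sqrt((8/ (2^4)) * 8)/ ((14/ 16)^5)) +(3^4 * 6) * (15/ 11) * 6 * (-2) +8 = -1462309280/ 184877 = -7909.63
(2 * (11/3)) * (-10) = -220/3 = -73.33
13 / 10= 1.30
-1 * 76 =-76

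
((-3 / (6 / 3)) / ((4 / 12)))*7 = -63 / 2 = -31.50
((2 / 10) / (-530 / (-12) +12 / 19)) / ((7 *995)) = 114 / 177851275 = 0.00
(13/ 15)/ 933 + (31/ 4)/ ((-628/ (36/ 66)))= -1121927/ 193354920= -0.01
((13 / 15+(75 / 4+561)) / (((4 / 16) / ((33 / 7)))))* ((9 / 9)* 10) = 766414 / 7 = 109487.71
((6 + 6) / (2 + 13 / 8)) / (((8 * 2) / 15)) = 3.10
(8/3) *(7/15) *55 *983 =605528/9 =67280.89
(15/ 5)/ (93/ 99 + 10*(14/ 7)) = 99/ 691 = 0.14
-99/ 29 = -3.41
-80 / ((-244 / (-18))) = -360 / 61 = -5.90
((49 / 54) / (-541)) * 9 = -49 / 3246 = -0.02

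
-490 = -490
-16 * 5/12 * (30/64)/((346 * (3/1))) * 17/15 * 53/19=-4505/473328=-0.01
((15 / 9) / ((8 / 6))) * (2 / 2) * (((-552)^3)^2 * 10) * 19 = 6718898498892595200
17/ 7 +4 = 45/ 7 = 6.43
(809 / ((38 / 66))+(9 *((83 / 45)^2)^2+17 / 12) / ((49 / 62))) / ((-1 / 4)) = -2610773899802 / 424186875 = -6154.77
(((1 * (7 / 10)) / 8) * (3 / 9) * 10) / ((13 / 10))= 35 / 156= 0.22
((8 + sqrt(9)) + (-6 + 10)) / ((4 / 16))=60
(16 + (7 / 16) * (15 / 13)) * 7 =24031 / 208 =115.53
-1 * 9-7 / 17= -9.41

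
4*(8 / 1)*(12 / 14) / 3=64 / 7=9.14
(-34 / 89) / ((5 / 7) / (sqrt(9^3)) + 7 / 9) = -3213 / 6764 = -0.48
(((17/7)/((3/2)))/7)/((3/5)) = 170/441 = 0.39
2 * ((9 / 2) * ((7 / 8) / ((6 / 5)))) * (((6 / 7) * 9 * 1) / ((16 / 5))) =2025 / 128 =15.82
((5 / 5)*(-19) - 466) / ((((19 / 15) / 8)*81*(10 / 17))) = -32980 / 513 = -64.29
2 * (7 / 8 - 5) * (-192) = 1584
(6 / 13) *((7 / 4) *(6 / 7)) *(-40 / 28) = -90 / 91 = -0.99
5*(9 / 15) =3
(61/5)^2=3721/25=148.84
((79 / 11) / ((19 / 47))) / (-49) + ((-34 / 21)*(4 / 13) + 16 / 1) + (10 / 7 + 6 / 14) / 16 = 97487485 / 6390384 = 15.26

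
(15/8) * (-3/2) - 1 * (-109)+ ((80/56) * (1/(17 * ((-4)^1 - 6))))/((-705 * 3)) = 427612831/4026960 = 106.19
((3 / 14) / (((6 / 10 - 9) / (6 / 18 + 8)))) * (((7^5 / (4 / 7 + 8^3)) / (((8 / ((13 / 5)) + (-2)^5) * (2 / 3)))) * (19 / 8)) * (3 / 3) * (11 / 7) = 8960875 / 6641664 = 1.35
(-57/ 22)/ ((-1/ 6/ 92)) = 1430.18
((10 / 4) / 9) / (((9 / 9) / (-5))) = -25 / 18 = -1.39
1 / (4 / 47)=47 / 4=11.75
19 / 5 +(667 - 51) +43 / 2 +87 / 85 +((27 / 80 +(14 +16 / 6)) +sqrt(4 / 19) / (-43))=2690057 / 4080 - 2*sqrt(19) / 817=659.32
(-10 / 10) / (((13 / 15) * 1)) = -15 / 13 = -1.15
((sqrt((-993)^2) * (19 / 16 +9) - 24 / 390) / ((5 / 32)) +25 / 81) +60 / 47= 80107111769 / 1237275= 64744.79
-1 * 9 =-9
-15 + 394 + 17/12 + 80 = 5525/12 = 460.42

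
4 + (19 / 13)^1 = 71 / 13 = 5.46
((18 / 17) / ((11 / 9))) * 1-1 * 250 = -46588 / 187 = -249.13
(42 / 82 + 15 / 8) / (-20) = -783 / 6560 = -0.12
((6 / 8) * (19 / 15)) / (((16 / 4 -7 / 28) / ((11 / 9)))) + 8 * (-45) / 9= -26791 / 675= -39.69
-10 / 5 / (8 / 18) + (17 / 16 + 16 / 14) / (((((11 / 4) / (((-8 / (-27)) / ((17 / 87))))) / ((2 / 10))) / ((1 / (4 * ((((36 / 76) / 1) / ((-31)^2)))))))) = 63008956 / 530145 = 118.85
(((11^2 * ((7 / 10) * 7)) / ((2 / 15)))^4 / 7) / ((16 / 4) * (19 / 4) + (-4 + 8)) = 14299234230766023 / 5888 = 2428538422344.77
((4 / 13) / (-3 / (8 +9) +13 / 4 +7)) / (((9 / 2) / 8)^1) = 0.05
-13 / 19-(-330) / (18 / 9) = 164.32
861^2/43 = 741321/43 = 17240.02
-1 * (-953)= 953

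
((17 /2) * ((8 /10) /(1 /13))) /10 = 221 /25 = 8.84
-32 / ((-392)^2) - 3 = -14407 / 4802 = -3.00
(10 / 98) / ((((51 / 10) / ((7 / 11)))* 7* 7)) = 50 / 192423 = 0.00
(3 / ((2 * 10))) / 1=3 / 20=0.15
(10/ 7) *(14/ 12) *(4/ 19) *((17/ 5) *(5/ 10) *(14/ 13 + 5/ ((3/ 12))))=9316/ 741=12.57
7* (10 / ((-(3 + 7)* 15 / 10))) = -14 / 3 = -4.67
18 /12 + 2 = 7 /2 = 3.50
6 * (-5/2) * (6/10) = -9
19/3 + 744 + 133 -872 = 34/3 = 11.33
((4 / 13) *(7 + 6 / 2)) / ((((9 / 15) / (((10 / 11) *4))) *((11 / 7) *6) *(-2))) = -14000 / 14157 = -0.99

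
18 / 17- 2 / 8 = 55 / 68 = 0.81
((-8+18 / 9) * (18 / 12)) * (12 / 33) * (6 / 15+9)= -1692 / 55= -30.76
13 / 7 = 1.86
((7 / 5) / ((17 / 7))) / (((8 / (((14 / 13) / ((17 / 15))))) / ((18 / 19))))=0.06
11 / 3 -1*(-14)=53 / 3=17.67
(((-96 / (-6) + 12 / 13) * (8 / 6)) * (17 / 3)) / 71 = 1.80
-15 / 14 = -1.07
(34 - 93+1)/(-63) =58/63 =0.92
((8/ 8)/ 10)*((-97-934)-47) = -539/ 5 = -107.80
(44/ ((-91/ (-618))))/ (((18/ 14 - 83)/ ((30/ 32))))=-4635/ 1352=-3.43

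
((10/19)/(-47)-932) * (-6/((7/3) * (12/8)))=1426776/893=1597.73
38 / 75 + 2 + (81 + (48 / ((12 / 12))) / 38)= 120797 / 1425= 84.77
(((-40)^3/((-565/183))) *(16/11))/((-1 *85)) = -7495680/21131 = -354.72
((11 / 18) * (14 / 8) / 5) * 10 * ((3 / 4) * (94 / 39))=3619 / 936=3.87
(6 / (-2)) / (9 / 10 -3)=10 / 7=1.43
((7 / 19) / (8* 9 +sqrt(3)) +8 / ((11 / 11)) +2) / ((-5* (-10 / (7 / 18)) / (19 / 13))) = 1149043 / 10102950 -49* sqrt(3) / 60617700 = 0.11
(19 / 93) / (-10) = -19 / 930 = -0.02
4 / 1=4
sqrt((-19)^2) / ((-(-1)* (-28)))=-19 / 28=-0.68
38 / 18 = 19 / 9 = 2.11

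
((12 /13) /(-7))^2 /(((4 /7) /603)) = 21708 /1183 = 18.35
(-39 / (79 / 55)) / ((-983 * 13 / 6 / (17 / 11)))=1530 / 77657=0.02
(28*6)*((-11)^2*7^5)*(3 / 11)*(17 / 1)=1584026136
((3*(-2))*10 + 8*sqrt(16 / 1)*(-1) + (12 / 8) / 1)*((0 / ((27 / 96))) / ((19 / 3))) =0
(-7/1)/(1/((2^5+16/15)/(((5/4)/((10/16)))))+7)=-1736/1751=-0.99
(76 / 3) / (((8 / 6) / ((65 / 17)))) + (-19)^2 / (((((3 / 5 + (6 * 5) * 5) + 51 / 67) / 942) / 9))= 323935180 / 15963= 20292.88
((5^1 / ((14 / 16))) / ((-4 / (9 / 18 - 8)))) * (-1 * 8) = -600 / 7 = -85.71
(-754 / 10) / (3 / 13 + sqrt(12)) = 4901 / 3365 - 127426 * sqrt(3) / 10095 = -20.41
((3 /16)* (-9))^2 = 729 /256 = 2.85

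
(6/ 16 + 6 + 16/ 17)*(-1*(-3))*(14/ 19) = 20895/ 1292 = 16.17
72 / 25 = 2.88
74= 74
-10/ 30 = -1/ 3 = -0.33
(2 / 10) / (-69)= -0.00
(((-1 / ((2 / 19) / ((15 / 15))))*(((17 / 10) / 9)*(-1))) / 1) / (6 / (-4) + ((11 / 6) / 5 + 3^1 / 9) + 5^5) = 323 / 562356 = 0.00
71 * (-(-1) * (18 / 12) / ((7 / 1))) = 213 / 14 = 15.21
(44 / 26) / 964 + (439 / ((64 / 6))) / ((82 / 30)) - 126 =-456022865 / 4110496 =-110.94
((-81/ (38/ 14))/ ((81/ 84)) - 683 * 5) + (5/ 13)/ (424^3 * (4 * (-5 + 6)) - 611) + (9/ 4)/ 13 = -207601485844149/ 60248138236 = -3445.77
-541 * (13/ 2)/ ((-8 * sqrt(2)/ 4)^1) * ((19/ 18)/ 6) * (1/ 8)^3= 133627 * sqrt(2)/ 442368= 0.43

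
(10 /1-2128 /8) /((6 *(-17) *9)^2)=-0.00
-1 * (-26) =26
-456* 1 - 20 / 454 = -456.04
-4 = -4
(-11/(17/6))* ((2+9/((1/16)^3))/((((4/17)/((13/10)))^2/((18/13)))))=-1209886821/200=-6049434.10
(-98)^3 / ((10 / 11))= -5176556 / 5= -1035311.20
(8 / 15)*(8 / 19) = 64 / 285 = 0.22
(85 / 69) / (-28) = -85 / 1932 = -0.04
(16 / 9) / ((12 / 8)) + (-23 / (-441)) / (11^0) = 1637 / 1323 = 1.24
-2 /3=-0.67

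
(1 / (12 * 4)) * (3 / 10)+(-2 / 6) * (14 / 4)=-557 / 480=-1.16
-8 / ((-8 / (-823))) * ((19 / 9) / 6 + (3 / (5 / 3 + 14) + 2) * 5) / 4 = -2326.89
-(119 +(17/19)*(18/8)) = -9197/76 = -121.01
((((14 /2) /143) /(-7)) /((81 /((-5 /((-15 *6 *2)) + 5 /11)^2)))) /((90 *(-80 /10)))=36481 /1307807804160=0.00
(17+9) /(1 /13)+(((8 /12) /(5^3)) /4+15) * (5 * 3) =28151 /50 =563.02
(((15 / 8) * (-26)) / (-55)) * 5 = 195 / 44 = 4.43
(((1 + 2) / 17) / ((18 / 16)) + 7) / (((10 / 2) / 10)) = 730 / 51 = 14.31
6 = 6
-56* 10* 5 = -2800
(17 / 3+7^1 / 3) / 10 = 4 / 5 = 0.80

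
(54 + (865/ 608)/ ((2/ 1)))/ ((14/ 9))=598761/ 17024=35.17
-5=-5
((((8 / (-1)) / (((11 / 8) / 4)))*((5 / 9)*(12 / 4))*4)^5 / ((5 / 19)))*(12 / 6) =-26740122787512320000 / 39135393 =-683272116048.82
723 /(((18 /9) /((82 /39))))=9881 /13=760.08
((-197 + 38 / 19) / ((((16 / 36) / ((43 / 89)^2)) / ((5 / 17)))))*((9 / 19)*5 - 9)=1022173425 / 5116966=199.76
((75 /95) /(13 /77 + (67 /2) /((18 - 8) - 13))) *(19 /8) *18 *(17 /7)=-75735 /10162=-7.45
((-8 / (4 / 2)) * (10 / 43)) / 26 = -20 / 559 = -0.04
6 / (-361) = -6 / 361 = -0.02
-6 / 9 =-2 / 3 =-0.67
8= 8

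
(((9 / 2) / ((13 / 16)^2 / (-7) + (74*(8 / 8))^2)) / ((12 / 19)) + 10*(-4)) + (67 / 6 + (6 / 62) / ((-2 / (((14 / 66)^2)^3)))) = -1258554739112710078 / 43651260476551233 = -28.83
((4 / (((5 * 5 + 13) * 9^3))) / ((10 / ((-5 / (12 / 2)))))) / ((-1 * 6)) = 1 / 498636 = 0.00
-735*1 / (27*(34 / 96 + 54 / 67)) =-37520 / 1599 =-23.46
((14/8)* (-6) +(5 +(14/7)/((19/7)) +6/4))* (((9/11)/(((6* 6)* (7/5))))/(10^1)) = -31/5852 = -0.01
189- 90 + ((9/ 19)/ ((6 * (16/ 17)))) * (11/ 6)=120571/ 1216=99.15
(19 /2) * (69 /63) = 437 /42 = 10.40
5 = 5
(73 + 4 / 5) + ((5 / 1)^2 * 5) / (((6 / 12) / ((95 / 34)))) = 65648 / 85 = 772.33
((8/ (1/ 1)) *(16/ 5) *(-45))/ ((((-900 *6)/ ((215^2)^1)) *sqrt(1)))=9861.33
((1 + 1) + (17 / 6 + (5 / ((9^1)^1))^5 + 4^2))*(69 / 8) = 56732375 / 314928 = 180.14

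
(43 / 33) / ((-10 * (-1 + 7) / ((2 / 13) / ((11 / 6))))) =-43 / 23595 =-0.00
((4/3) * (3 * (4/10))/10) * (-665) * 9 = -4788/5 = -957.60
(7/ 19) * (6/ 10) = 21/ 95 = 0.22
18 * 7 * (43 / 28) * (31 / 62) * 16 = 1548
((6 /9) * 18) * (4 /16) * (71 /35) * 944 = 201072 /35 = 5744.91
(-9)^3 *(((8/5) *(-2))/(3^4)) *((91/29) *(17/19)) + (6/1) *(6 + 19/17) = 5787186/46835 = 123.57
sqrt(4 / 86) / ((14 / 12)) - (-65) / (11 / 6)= 6 * sqrt(86) / 301 +390 / 11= 35.64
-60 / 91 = -0.66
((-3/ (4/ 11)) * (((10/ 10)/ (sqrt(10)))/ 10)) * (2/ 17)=-33 * sqrt(10)/ 3400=-0.03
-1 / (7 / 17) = -17 / 7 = -2.43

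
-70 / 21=-10 / 3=-3.33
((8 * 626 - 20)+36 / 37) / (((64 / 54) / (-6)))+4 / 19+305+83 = -17482531 / 703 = -24868.47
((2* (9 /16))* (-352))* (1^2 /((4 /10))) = -990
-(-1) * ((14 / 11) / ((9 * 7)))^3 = 8 / 970299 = 0.00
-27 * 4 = -108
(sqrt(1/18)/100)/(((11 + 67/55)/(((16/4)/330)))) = sqrt(2)/604800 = 0.00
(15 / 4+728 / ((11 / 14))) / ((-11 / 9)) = -368397 / 484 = -761.15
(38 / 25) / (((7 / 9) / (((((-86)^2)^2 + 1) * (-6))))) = -112246076484 / 175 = -641406151.34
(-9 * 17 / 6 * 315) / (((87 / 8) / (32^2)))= -21934080 / 29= -756347.59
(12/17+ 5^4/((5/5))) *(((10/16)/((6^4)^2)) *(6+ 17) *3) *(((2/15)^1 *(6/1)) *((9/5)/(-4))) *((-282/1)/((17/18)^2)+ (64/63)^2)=11053816833631/6065185754880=1.82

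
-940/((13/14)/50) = -658000/13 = -50615.38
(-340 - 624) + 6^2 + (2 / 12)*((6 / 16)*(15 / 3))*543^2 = 1459397 / 16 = 91212.31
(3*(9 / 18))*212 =318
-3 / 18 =-0.17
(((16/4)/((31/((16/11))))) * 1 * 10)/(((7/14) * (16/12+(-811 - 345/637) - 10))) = -1223040/267244769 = -0.00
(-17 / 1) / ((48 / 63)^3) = -157437 / 4096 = -38.44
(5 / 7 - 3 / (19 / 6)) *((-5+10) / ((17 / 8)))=-1240 / 2261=-0.55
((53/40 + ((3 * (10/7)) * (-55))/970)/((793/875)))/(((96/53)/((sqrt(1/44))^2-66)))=-113036360825/2599314432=-43.49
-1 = -1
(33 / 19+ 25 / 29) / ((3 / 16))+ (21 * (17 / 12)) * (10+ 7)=3435667 / 6612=519.61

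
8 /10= 4 /5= 0.80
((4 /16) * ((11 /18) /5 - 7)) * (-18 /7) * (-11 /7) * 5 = -6809 /196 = -34.74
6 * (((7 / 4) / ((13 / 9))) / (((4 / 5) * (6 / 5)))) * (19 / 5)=5985 / 208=28.77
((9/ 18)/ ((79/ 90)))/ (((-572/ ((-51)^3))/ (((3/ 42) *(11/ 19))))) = 5969295/ 1092728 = 5.46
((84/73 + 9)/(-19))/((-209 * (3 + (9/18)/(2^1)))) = 12/15257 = 0.00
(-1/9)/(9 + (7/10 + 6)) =-0.01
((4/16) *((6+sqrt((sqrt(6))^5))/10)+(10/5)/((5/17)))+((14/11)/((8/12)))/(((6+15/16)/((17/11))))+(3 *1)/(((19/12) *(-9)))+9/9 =3 *6^(1/4)/20+13890377/1701260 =8.40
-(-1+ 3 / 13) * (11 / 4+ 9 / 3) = 115 / 26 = 4.42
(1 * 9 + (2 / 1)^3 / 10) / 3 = 49 / 15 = 3.27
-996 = -996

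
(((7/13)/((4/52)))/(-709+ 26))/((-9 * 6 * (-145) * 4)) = -7/21391560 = -0.00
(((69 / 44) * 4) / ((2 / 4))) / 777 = 46 / 2849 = 0.02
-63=-63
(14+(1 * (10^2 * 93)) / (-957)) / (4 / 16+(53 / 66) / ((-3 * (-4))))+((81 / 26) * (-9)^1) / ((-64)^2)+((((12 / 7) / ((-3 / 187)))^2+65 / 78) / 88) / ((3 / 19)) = 3141255812316715 / 3760419446784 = 835.35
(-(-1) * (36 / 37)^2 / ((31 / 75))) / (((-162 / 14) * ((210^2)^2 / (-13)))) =13 / 9825689475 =0.00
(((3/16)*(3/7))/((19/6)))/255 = 9/90440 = 0.00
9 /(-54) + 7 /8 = 17 /24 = 0.71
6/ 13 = 0.46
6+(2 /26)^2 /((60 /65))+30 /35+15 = 23875 /1092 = 21.86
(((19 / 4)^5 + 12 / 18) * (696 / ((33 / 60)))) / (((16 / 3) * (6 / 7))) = 7541800175 / 11264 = 669549.02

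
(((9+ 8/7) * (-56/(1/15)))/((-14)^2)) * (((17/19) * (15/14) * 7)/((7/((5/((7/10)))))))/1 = -13578750/45619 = -297.66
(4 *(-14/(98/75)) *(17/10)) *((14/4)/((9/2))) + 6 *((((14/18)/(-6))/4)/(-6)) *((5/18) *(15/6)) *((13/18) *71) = -7769995/139968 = -55.51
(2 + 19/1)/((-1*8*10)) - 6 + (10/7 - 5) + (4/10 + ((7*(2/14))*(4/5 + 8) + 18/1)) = 1945/112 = 17.37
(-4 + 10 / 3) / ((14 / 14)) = -2 / 3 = -0.67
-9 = -9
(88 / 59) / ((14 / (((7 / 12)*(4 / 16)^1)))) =11 / 708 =0.02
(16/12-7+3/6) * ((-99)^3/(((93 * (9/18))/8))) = 862488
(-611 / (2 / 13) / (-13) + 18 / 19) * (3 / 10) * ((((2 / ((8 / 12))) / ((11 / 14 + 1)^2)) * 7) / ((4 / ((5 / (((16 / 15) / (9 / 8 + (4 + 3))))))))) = 280395297 / 48640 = 5764.71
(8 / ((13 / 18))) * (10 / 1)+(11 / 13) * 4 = 1484 / 13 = 114.15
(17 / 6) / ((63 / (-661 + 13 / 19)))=-11849 / 399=-29.70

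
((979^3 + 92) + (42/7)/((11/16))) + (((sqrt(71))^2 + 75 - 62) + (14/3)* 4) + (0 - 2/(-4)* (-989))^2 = 123889718389/132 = 938558472.64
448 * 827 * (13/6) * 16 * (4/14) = 11009024/3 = 3669674.67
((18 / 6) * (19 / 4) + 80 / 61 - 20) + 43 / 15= -5753 / 3660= -1.57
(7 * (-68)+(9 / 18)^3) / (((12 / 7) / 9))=-79947 / 32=-2498.34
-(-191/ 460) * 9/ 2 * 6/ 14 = 0.80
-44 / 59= -0.75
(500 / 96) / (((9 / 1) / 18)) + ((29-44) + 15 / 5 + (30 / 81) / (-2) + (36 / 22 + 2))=2219 / 1188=1.87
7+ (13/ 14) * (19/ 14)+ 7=2991/ 196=15.26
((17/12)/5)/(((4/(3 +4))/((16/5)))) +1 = 194/75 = 2.59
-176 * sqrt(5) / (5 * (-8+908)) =-44 * sqrt(5) / 1125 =-0.09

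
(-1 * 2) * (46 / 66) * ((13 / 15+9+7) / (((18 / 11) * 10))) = -5819 / 4050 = -1.44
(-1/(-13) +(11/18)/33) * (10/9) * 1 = 335/3159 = 0.11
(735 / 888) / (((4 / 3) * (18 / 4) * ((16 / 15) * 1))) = 1225 / 9472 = 0.13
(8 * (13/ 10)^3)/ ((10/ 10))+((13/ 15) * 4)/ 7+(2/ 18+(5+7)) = 237686/ 7875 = 30.18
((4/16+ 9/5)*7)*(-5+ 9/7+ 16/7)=-41/2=-20.50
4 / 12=1 / 3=0.33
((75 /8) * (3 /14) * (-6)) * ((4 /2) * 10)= -3375 /14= -241.07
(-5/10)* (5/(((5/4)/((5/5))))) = -2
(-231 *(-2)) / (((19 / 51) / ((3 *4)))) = 282744 / 19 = 14881.26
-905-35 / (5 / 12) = -989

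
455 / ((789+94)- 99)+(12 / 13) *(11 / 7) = 2957 / 1456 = 2.03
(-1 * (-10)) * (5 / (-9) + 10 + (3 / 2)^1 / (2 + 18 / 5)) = 24475 / 252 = 97.12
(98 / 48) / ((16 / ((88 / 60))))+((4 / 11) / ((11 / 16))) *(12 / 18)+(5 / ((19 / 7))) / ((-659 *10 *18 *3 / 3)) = 2355119819 / 4363318080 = 0.54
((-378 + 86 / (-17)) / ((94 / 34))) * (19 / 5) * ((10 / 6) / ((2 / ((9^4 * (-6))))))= 811779408 / 47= 17271902.30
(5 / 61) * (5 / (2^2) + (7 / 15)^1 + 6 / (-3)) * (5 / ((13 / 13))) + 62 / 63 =13343 / 15372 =0.87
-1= -1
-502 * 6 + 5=-3007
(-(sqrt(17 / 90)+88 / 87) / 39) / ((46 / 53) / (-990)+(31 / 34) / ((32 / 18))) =-139546880 / 2754758981 - 158576*sqrt(170) / 94991689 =-0.07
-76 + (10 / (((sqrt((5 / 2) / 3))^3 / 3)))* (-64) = -2304* sqrt(30) / 5 - 76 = -2599.91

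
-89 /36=-2.47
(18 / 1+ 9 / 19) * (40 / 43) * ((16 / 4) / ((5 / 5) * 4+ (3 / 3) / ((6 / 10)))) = 168480 / 13889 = 12.13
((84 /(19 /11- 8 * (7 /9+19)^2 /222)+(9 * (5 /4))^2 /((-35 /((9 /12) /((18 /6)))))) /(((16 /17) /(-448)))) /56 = 71693514639 /1096047232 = 65.41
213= 213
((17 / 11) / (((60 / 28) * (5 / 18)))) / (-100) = -0.03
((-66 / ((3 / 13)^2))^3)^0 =1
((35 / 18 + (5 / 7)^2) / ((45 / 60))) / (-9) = -4330 / 11907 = -0.36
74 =74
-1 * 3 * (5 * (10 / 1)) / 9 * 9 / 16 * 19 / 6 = -475 / 16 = -29.69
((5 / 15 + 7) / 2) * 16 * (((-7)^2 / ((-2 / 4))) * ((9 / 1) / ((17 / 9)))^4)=-247489947936 / 83521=-2963206.23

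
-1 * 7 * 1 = -7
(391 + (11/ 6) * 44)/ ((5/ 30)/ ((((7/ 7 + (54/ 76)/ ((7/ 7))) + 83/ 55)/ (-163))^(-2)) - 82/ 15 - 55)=-328438618387000/ 42105089261479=-7.80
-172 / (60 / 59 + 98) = -5074 / 2921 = -1.74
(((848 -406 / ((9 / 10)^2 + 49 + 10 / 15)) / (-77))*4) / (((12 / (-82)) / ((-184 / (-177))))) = 191911272832 / 619151841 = 309.96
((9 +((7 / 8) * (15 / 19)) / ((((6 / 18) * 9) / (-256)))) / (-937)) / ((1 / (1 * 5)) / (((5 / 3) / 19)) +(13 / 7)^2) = 1162525 / 124941454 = 0.01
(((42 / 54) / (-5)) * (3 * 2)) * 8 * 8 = -896 / 15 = -59.73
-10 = -10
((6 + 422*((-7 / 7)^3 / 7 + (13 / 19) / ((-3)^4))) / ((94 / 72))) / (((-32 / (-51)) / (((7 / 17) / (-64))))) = 273209 / 685824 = 0.40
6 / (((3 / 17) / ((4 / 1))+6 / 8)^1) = 68 / 9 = 7.56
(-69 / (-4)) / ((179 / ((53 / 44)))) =3657 / 31504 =0.12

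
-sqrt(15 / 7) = -sqrt(105) / 7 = -1.46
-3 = -3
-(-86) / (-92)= -43 / 46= -0.93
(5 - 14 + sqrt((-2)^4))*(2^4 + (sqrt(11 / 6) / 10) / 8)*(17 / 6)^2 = -5780 / 9 - 289*sqrt(66) / 3456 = -642.90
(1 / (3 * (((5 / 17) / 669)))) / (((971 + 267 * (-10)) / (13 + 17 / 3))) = -212296 / 25485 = -8.33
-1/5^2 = -1/25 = -0.04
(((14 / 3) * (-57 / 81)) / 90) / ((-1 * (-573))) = -133 / 2088585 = -0.00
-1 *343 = -343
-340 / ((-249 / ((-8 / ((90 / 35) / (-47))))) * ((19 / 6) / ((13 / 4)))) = 2908360 / 14193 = 204.92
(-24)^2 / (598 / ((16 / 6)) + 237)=256 / 205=1.25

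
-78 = -78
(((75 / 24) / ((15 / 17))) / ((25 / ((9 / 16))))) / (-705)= -17 / 150400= -0.00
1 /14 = 0.07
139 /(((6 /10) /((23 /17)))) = 15985 /51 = 313.43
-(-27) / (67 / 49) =1323 / 67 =19.75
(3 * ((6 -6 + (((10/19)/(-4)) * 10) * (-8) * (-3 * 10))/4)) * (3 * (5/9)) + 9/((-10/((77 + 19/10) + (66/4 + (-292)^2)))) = -73357287/950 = -77218.20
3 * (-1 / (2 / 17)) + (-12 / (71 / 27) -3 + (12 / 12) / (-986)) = -1157353 / 35003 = -33.06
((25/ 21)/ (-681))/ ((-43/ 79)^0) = -25/ 14301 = -0.00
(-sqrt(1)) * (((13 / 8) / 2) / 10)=-13 / 160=-0.08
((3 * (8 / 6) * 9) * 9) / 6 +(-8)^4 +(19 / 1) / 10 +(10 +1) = 41629 / 10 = 4162.90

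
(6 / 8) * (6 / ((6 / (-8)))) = -6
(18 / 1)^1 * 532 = 9576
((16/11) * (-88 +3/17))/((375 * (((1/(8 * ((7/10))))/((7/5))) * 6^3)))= -585256/47334375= -0.01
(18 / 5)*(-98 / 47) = -1764 / 235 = -7.51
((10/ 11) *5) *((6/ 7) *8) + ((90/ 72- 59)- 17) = -13423/ 308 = -43.58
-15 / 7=-2.14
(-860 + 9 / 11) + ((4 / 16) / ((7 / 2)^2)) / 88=-3704791 / 4312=-859.18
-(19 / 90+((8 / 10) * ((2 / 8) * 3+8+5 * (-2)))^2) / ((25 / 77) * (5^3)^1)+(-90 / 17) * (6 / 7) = -152873767 / 33468750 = -4.57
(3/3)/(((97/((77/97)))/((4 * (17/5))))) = 5236/47045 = 0.11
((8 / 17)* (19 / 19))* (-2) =-16 / 17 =-0.94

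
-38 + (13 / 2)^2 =17 / 4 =4.25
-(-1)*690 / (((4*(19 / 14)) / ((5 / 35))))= 345 / 19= 18.16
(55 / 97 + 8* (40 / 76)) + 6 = 19863 / 1843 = 10.78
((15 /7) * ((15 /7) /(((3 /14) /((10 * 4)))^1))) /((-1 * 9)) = -2000 /21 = -95.24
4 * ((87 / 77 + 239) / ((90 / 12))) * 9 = 88752 / 77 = 1152.62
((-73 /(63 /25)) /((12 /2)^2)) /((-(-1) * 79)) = -1825 /179172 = -0.01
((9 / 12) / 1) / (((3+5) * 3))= 1 / 32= 0.03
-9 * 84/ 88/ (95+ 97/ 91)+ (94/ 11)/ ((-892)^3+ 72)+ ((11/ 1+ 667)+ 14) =178872693373641/ 258519959678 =691.91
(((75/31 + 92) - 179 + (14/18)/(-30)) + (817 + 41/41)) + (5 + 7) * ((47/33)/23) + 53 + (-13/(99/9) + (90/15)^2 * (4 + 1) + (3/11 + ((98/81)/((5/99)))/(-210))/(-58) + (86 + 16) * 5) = 453196140841/307053450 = 1475.95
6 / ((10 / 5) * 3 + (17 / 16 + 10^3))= 32 / 5371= 0.01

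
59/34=1.74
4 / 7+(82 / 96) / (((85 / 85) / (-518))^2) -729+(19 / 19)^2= 19191143 / 84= 228465.99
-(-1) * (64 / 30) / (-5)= -0.43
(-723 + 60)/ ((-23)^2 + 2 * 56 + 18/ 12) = -1326/ 1285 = -1.03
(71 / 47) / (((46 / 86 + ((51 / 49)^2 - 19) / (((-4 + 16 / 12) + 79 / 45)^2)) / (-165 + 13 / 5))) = 10005590097916 / 858446184445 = 11.66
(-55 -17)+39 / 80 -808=-70361 / 80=-879.51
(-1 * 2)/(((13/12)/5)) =-120/13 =-9.23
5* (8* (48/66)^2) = 2560/121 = 21.16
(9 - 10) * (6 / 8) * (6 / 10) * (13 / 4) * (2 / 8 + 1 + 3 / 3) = -1053 / 320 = -3.29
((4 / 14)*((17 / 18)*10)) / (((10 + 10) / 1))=17 / 126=0.13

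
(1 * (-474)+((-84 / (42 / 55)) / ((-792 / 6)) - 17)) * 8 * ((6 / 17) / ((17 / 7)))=-569.88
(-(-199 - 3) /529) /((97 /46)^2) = 808 /9409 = 0.09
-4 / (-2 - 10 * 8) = 2 / 41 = 0.05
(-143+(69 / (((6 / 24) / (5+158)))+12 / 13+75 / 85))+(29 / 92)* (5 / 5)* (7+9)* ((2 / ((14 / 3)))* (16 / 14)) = 11170474552 / 249067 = 44849.28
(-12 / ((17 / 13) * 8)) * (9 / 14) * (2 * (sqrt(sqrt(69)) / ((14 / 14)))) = -351 * 69^(1 / 4) / 238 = -4.25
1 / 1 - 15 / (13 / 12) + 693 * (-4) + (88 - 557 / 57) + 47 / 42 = -28066847 / 10374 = -2705.50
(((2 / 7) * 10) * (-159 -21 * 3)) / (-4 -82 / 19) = 42180 / 553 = 76.27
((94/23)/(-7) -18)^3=-26784575488/4173281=-6418.11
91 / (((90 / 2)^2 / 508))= 22.83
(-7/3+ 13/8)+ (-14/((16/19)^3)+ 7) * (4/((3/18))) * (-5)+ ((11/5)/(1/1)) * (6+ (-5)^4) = 12905293/3840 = 3360.75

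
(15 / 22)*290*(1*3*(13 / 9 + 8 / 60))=10295 / 11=935.91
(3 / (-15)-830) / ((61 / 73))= -303023 / 305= -993.52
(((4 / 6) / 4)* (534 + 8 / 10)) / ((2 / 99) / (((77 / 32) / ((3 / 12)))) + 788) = 3397317 / 30034700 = 0.11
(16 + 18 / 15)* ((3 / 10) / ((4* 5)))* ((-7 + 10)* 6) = 1161 / 250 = 4.64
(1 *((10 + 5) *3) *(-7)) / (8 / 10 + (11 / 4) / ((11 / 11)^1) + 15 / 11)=-69300 / 1081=-64.11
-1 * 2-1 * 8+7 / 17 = -163 / 17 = -9.59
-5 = -5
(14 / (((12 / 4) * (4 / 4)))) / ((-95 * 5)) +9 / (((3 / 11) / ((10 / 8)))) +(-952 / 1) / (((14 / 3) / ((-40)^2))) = -1860244931 / 5700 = -326358.76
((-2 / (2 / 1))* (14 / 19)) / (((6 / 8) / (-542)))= 532.49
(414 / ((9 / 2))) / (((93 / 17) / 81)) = 42228 / 31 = 1362.19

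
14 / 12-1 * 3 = -11 / 6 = -1.83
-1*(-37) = 37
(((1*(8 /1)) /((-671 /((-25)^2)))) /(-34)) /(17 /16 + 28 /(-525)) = 3000000 /13813877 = 0.22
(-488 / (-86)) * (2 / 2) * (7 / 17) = 1708 / 731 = 2.34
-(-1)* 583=583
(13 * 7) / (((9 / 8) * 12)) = 182 / 27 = 6.74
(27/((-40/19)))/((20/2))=-513/400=-1.28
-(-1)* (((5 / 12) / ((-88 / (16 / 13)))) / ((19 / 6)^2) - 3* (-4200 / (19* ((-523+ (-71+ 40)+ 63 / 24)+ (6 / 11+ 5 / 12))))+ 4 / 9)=-51374546602 / 67511578563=-0.76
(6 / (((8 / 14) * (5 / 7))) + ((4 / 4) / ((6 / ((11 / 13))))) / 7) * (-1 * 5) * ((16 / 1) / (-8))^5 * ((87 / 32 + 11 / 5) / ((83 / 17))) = 268824247 / 113295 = 2372.78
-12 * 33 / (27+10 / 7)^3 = -135828 / 7880599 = -0.02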